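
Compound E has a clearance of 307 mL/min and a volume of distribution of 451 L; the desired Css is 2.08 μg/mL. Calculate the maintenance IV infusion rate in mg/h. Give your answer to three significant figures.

38.3 mg/h

CL = 307 mL/min = 307 × 0.06 = 18.42 L/h
Vd does not affect the maintenance rate; only clearance governs steady-state input.
Rate = CL × Css = 18.42 × 2.08 = 38.31 mg/h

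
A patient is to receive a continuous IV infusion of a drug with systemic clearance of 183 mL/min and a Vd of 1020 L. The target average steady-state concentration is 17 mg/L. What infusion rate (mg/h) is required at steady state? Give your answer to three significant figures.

Convert clearance: 183 mL/min × 60 min/h ÷ 1000 mL/L = 10.98 L/h
R₀ = 10.98 × 17 = 186.7 mg/h

187 mg/h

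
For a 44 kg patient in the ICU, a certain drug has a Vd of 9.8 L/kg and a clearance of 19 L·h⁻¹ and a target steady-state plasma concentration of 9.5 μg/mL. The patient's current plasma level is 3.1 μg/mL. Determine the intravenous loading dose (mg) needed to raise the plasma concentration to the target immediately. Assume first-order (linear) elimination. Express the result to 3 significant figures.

2760 mg

Total Vd = 9.8 × 44 = 431.2 L
Loading dose depends on Vd (not clearance): it fills the distribution volume.
Concentration deficit ΔC = 9.5 − 3.1 = 6.400 mg/L
LD = Vd × ΔC = 431.2 × 6.400 = 2760 mg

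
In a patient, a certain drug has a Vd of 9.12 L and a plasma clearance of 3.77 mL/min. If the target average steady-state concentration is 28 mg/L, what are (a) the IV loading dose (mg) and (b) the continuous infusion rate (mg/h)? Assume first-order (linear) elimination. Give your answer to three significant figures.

Loading dose = Vd × C = 9.120 × 28 = 255.4 mg
Convert clearance: 3.77 mL/min × 60 min/h ÷ 1000 mL/L = 0.2262 L/h
Maintenance: replace elimination → rate = CL × Css = 0.2262 × 28 = 6.334 mg/h

(a) 255 mg; (b) 6.33 mg/h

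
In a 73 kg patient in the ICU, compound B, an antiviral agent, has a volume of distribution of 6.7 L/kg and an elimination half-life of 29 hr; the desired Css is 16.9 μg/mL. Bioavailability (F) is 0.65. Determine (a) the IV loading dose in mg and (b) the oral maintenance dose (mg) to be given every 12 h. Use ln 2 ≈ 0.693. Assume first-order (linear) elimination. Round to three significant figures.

(a) 8270 mg; (b) 3650 mg

Vd = 6.7 L/kg × 73 kg = 489.1 L
LD = Vd × C = 489.1 × 16.9 = 8266 mg
CL = 0.693 × Vd / t½ = 0.693 × 489.1 / 29 = 11.69 L/h
D = CL × Css × τ / F = 11.69 × 16.9 × 12 / 0.65 = 3647 mg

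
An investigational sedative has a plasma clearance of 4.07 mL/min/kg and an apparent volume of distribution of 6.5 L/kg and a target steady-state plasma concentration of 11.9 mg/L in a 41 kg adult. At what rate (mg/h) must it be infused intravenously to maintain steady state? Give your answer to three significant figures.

119 mg/h

CL = 4.07 mL/min/kg × 41 kg = 166.9 mL/min = 166.9 × 60/1000 = 10.01 L/h
R₀ = 10.01 × 11.9 = 119.1 mg/h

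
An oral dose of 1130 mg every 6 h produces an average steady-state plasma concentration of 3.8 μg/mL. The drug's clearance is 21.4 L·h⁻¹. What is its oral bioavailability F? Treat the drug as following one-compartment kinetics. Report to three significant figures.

0.432

F·D/τ = CL·Css at steady state → F = CL·Css·τ / D.
F = 21.4 × 3.8 × 6 / 1130 = 0.432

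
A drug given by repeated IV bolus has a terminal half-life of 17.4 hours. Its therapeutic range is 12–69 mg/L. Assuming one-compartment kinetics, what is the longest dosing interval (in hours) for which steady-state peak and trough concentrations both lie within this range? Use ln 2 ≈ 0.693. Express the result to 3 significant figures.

k = 0.693 / t½ = 0.693 / 17.4 = 0.03983 h⁻¹
Between IV bolus doses, concentration decays as C = C₀·e^(−kτ), so C_peak/C_trough = e^(kτ).
τ_max = ln(C_peak/C_trough) / k = ln(69/12) / 0.03983 = 1.749 / 0.03983 = 43.91 h

43.9 h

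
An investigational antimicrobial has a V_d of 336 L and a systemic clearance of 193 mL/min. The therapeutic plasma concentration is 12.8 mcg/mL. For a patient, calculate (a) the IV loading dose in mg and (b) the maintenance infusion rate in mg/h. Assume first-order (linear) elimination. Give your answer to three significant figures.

LD = Vd · C_target = 336.0 × 12.8 = 4301 mg
CL = 193 mL/min = 193 × 0.06 = 11.58 L/h
Infusion rate = 11.58 L/h × 12.8 mg/L = 148.2 mg/h

(a) 4300 mg; (b) 148 mg/h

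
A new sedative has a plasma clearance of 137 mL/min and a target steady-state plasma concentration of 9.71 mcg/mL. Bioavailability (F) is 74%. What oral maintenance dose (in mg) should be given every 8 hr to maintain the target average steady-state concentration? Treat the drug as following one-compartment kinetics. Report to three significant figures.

CL = 137 mL/min = 137 × 0.06 = 8.220 L/h
At steady state, dose per interval replaces the amount cleared in that interval: F·D/τ = CL·Css.
D = CL × Css × τ / F = 8.220 × 9.71 × 8 / 0.74 = 862.9 mg

863 mg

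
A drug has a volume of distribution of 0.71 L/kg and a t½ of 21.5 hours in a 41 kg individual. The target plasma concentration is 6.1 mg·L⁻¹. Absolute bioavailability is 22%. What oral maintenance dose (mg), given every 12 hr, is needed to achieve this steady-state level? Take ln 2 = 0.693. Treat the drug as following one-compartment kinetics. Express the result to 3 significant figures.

Total Vd = 0.71 × 41 = 29.11 L
k = 0.693/21.5 = 0.03223 h⁻¹, so CL = k·Vd = 0.03223 × 29.11 = 0.9382 L/h
D = CL × Css × τ / F = 0.9382 × 6.1 × 12 / 0.22 = 312.2 mg

312 mg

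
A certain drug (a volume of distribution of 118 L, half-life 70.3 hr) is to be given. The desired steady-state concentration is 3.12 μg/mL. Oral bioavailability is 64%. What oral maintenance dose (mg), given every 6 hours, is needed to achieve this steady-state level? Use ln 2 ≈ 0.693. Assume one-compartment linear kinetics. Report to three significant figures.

34.0 mg

k = 0.693/70.3 = 0.009858 h⁻¹, so CL = k·Vd = 0.009858 × 118.0 = 1.163 L/h
D = CL × Css × τ / F = 1.163 × 3.12 × 6 / 0.64 = 34.02 mg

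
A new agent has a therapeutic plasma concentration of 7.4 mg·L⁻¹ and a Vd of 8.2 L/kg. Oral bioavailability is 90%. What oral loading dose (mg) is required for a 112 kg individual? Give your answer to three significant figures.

7550 mg

Total Vd = 8.2 × 112 = 918.4 L
LD = Vd × C / F = 918.4 × 7.400 / 0.9 = 7551 mg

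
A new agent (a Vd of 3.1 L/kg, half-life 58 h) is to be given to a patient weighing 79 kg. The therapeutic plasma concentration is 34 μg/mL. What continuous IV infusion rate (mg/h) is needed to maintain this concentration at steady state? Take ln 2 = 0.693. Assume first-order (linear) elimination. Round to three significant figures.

99.5 mg/h

Vd(total) = 79 kg × 3.1 L/kg = 244.9 L
CL = 0.693 × Vd / t½ = 0.693 × 244.9 / 58 = 2.926 L/h
Infusion rate = CL × Css = 2.926 × 34 = 99.48 mg/h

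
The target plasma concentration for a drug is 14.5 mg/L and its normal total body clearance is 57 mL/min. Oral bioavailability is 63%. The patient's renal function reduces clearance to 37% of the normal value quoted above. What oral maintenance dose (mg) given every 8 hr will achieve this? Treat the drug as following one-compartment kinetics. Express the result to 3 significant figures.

Convert clearance: 57 mL/min × 60 min/h ÷ 1000 mL/L = 3.420 L/h
Patient clearance = 0.37 × 3.420 = 1.265 L/h
D = CL × Css × τ / F = 1.265 × 14.5 × 8 / 0.63 = 232.9 mg

233 mg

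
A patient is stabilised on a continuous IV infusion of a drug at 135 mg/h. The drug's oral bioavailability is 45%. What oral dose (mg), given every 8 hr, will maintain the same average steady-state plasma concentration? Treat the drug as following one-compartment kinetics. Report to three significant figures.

To maintain the same Css, the systemic dosing rate must be unchanged: F·D/τ = infusion rate.
D = rate × τ / F = 135 × 8 / 0.45 = 2400 mg

2400 mg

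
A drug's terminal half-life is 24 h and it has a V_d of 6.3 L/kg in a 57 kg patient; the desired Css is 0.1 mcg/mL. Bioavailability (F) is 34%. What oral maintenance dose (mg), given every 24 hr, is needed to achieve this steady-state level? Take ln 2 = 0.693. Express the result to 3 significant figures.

73.2 mg

Vd = 6.3 L/kg × 57 kg = 359.1 L
CL = 0.693 × Vd / t½ = 0.693 × 359.1 / 24 = 10.37 L/h
D = CL × Css × τ / F = 10.37 × 0.1 × 24 / 0.34 = 73.20 mg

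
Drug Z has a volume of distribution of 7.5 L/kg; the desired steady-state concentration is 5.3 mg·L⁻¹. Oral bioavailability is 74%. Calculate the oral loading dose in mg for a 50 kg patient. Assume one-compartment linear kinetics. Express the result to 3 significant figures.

Total Vd = 7.5 × 50 = 375.0 L
The loading dose fills Vd to the target concentration.
LD = Vd × C / F = 375.0 × 5.300 / 0.74 = 2686 mg

2690 mg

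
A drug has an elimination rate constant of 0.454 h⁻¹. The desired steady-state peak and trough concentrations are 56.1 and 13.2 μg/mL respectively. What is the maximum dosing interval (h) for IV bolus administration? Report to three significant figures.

Between IV bolus doses, concentration decays as C = C₀·e^(−kτ), so C_peak/C_trough = e^(kτ).
τ_max = ln(C_peak/C_trough) / k = ln(56.1/13.2) / 0.4540 = 1.447 / 0.4540 = 3.187 h

3.19 h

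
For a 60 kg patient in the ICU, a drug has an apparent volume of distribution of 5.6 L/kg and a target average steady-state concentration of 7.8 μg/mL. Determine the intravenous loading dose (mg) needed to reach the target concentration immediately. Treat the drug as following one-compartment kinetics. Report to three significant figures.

2620 mg

Vd = 5.6 L/kg × 60 kg = 336.0 L
The loading dose fills Vd to the target concentration.
LD = Vd × C = 336.0 × 7.800 = 2621 mg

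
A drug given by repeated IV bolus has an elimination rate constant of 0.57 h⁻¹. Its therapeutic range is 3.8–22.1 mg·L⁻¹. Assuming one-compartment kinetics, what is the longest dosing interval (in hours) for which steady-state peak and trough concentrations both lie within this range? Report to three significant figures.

Between IV bolus doses, concentration decays as C = C₀·e^(−kτ), so C_peak/C_trough = e^(kτ).
τ_max = ln(C_peak/C_trough) / k = ln(22.1/3.8) / 0.5700 = 1.761 / 0.5700 = 3.089 h

3.09 h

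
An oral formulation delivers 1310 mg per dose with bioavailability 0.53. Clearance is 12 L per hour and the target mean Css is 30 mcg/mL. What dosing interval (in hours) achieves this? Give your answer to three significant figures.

F·D/τ = CL·Css → τ = F·D / (CL·Css).
τ = 0.53 × 1310 / (12 × 30) = 1.929 h

1.93 h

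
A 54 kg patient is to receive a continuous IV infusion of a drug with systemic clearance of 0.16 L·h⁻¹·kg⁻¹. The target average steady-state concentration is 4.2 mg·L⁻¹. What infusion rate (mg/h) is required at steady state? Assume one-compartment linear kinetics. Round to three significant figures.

CL = 0.16 L·h⁻¹·kg⁻¹ × 54 kg = 8.640 L/h
Rate = CL × Css = 8.640 × 4.2 = 36.29 mg/h

36.3 mg/h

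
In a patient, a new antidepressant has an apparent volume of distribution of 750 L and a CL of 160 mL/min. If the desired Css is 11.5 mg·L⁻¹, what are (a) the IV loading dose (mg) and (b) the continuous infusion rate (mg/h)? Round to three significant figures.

Loading dose = Vd × C = 750.0 × 11.5 = 8625 mg
CL = 160 mL/min × 60/1000 = 9.600 L/h
Maintenance infusion rate = CL × Css = 9.600 × 11.5 = 110.4 mg/h

(a) 8630 mg; (b) 110 mg/h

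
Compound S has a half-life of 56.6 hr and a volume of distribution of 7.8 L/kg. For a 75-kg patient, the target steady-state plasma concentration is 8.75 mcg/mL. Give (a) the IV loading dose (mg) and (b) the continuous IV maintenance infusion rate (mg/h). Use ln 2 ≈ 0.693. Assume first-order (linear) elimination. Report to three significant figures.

Total Vd = 7.8 × 75 = 585.0 L
LD = Vd × C = 585.0 × 8.75 = 5119 mg
CL = 0.693 × Vd / t½ = 0.693 × 585.0 / 56.6 = 7.163 L/h
Infusion rate = CL × Css = 7.163 × 8.75 = 62.68 mg/h

(a) 5120 mg; (b) 62.7 mg/h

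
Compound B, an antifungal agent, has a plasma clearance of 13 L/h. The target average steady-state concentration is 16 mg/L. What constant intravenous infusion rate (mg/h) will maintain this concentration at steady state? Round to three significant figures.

208 mg/h

At steady state, infusion rate equals elimination rate: rate in = CL × Css.
Infusion rate = CL · Css = 13.00 L/h × 16 mg/L = 208.0 mg/h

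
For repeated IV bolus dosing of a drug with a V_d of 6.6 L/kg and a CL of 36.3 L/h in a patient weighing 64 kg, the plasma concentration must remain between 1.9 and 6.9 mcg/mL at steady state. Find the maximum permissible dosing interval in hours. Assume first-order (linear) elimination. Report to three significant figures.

Vd = 6.6 L/kg × 64 kg = 422.4 L
k = CL / Vd = 36.30 / 422.4 = 0.08594 h⁻¹
Between IV bolus doses, concentration decays as C = C₀·e^(−kτ), so C_peak/C_trough = e^(kτ).
τ_max = ln(C_peak/C_trough) / k = ln(6.9/1.9) / 0.08594 = 1.290 / 0.08594 = 15.01 h

15.0 h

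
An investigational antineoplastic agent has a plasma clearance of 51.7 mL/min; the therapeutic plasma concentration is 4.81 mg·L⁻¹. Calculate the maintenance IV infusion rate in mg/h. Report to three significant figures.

14.9 mg/h

CL = 51.7 mL/min × 60/1000 = 3.102 L/h
Infusion rate = CL · Css = 3.102 L/h × 4.81 mg/L = 14.92 mg/h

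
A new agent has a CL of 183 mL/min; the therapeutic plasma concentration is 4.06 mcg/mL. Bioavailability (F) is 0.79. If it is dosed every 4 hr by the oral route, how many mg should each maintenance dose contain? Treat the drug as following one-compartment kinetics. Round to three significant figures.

CL = 183 mL/min × 60/1000 = 10.98 L/h
At steady state, dose per interval replaces the amount cleared in that interval: F·D/τ = CL·Css.
D = CL × Css × τ / F = 10.98 × 4.06 × 4 / 0.79 = 225.7 mg

226 mg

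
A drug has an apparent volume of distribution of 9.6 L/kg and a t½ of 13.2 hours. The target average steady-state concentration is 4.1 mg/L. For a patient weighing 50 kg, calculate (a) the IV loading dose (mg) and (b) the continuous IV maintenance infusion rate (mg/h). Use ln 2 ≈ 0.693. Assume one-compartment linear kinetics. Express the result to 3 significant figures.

Vd(total) = 50 kg × 9.6 L/kg = 480.0 L
LD = Vd × C = 480.0 × 4.1 = 1968 mg
CL = 0.693 × Vd / t½ = 0.693 × 480.0 / 13.2 = 25.20 L/h
Infusion rate = CL × Css = 25.20 × 4.1 = 103.3 mg/h

(a) 1970 mg; (b) 103 mg/h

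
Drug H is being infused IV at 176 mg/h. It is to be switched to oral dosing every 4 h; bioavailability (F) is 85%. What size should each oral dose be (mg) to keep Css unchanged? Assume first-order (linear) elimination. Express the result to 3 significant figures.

828 mg

To maintain the same Css, the systemic dosing rate must be unchanged: F·D/τ = infusion rate.
D = rate × τ / F = 176 × 4 / 0.85 = 828.2 mg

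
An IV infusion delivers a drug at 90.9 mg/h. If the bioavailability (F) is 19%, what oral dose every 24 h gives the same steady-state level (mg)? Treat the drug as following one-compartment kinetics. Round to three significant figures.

To maintain the same Css, the systemic dosing rate must be unchanged: F·D/τ = infusion rate.
D = rate × τ / F = 90.9 × 24 / 0.19 = 11480 mg

11500 mg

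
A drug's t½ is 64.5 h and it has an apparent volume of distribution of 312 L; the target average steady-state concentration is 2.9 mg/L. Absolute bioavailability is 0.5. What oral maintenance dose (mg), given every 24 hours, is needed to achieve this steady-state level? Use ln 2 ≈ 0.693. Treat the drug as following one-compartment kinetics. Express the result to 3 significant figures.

467 mg

CL = 0.693 × Vd / t½ = 0.693 × 312.0 / 64.5 = 3.352 L/h
D = CL × Css × τ / F = 3.352 × 2.9 × 24 / 0.5 = 466.6 mg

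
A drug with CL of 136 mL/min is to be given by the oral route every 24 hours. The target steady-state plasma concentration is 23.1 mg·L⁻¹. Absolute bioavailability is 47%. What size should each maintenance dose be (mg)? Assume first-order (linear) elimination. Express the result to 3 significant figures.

9630 mg

Convert clearance: 136 mL/min × 60 min/h ÷ 1000 mL/L = 8.160 L/h
D = CL × Css × τ / F = 8.160 × 23.1 × 24 / 0.47 = 9625 mg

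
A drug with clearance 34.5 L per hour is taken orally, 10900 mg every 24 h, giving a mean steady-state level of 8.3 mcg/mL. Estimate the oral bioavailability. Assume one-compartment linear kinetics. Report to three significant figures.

0.630

F·D/τ = CL·Css at steady state → F = CL·Css·τ / D.
F = 34.5 × 8.3 × 24 / 10900 = 0.630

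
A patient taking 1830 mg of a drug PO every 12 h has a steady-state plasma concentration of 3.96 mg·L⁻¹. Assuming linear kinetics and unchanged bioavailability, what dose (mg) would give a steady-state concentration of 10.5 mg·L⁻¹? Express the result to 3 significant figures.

For first-order elimination, Css ∝ F·D/(CL·τ); F and CL are unchanged, so Css ∝ D/τ.
D₂ = D₁ × (Css,target / Css,current) = 1830 × 10.5/3.96 = 4852 mg

4850 mg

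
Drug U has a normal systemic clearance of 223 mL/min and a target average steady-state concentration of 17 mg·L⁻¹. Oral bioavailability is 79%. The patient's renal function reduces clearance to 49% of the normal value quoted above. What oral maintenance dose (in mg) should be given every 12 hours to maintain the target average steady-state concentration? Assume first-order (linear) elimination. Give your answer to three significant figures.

Convert clearance: 223 mL/min × 60 min/h ÷ 1000 mL/L = 13.38 L/h
Patient clearance = 0.49 × 13.38 = 6.556 L/h
D = CL × Css × τ / F = 6.556 × 17 × 12 / 0.79 = 1693 mg

1690 mg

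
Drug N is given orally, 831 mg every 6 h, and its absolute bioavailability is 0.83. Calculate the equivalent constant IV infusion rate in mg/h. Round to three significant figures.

Equivalent systemic input: infusion rate = F·D/τ.
Rate = 0.83 × 831 / 6 = 115.0 mg/h

115 mg/h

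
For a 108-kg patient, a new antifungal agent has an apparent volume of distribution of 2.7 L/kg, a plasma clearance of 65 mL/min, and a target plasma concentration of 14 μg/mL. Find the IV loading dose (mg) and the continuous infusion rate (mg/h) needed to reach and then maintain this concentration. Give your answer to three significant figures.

(a) 4080 mg; (b) 54.6 mg/h

Total Vd = 2.7 × 108 = 291.6 L
Loading: fill Vd to C_target → 291.6 L × 14 mg/L = 4082 mg
CL = 65 mL/min = 65 × 0.06 = 3.900 L/h
Maintenance: replace elimination → rate = CL × Css = 3.900 × 14 = 54.60 mg/h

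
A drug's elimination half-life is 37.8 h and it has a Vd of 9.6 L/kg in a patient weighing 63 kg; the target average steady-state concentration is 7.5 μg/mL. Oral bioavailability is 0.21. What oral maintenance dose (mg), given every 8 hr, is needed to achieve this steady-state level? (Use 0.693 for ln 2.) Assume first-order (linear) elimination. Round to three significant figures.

Vd = 9.6 L/kg × 63 kg = 604.8 L
CL = 0.693 × Vd / t½ = 0.693 × 604.8 / 37.8 = 11.09 L/h
D = CL × Css × τ / F = 11.09 × 7.5 × 8 / 0.21 = 3169 mg

3170 mg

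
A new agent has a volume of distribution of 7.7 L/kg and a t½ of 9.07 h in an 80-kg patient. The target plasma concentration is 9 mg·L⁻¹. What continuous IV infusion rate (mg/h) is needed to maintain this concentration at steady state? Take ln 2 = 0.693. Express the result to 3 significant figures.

Total Vd = 7.7 × 80 = 616.0 L
CL = 0.693 × Vd / t½ = 0.693 × 616.0 / 9.07 = 47.07 L/h
Infusion rate = CL × Css = 47.07 × 9 = 423.6 mg/h

424 mg/h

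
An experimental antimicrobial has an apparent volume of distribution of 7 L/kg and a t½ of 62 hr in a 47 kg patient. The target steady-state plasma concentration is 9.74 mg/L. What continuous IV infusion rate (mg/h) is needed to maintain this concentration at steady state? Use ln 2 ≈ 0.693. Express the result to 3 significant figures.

Vd(total) = 47 kg × 7 L/kg = 329.0 L
CL = ln 2 · Vd / t½ = 0.693 × 329.0 / 62 = 3.677 L/h
Infusion rate = CL × Css = 3.677 × 9.74 = 35.81 mg/h

35.8 mg/h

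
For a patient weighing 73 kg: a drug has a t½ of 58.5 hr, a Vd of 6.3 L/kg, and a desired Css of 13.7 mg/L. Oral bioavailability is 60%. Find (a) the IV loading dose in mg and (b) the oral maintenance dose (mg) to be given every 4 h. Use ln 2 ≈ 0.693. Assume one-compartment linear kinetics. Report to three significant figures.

Vd = 6.3 L/kg × 73 kg = 459.9 L
LD = Vd × C = 459.9 × 13.7 = 6301 mg
CL = 0.693 × Vd / t½ = 0.693 × 459.9 / 58.5 = 5.448 L/h
D = CL × Css × τ / F = 5.448 × 13.7 × 4 / 0.6 = 497.6 mg

(a) 6300 mg; (b) 498 mg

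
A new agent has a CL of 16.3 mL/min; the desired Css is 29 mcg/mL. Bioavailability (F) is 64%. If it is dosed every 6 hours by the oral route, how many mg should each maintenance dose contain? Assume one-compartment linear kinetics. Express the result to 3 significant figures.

266 mg

CL = 16.3 mL/min = 16.3 × 0.06 = 0.9780 L/h
D = CL × Css × τ / F = 0.9780 × 29 × 6 / 0.64 = 265.9 mg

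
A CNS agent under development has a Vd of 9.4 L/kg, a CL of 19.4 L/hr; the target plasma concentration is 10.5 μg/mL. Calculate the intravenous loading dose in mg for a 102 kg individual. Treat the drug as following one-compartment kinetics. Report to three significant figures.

Vd(total) = 102 kg × 9.4 L/kg = 958.8 L
LD = Vd × C = 958.8 × 10.50 = 10070 mg

10100 mg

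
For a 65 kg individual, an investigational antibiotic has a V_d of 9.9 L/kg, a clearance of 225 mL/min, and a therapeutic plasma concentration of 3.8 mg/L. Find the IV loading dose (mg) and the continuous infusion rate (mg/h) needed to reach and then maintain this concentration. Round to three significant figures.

(a) 2450 mg; (b) 51.3 mg/h

Vd = 9.9 L/kg × 65 kg = 643.5 L
Loading: fill Vd to C_target → 643.5 L × 3.8 mg/L = 2445 mg
CL = 225 mL/min × 60/1000 = 13.50 L/h
Infusion rate = 13.50 L/h × 3.8 mg/L = 51.30 mg/h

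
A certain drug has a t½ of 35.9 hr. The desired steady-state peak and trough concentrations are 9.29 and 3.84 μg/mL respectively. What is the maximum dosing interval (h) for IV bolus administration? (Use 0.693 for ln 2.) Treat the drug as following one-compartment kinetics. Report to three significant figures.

45.8 h

k = 0.693 / t½ = 0.693 / 35.9 = 0.01930 h⁻¹
Between IV bolus doses, concentration decays as C = C₀·e^(−kτ), so C_peak/C_trough = e^(kτ).
τ_max = ln(C_peak/C_trough) / k = ln(9.29/3.84) / 0.01930 = 0.8835 / 0.01930 = 45.78 h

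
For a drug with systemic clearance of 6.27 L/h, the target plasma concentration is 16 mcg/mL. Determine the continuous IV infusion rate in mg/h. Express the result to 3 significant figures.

Rate = CL × Css = 6.270 × 16 = 100.3 mg/h

100 mg/h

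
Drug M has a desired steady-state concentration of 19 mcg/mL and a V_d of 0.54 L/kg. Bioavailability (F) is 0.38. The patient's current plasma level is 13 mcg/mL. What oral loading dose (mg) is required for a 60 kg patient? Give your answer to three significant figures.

512 mg

Total Vd = 0.54 × 60 = 32.40 L
The loading dose fills Vd to the target concentration.
Concentration deficit ΔC = 19 − 13 = 6.000 mg/L
LD = Vd × ΔC / F = 32.40 × 6.000 / 0.38 = 511.6 mg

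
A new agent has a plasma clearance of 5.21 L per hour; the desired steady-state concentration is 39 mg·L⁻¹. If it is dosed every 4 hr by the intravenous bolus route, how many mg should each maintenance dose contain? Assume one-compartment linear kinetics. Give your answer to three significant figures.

813 mg

D = CL × Css × τ = 5.210 × 39 × 4 = 812.8 mg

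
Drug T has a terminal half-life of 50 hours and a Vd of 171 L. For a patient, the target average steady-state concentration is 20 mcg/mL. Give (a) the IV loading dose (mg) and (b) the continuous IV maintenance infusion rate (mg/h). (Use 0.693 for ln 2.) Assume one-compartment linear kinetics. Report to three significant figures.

(a) 3420 mg; (b) 47.4 mg/h

LD = Vd × C = 171.0 × 20 = 3420 mg
CL = 0.693 × Vd / t½ = 0.693 × 171.0 / 50 = 2.370 L/h
Infusion rate = CL × Css = 2.370 × 20 = 47.40 mg/h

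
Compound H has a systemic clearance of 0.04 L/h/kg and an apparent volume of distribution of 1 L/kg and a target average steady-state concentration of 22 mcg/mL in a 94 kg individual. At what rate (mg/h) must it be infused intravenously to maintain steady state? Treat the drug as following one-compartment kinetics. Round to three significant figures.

CL = 0.04 L/h/kg × 94 kg = 3.760 L/h
Rate = CL × Css = 3.760 × 22 = 82.72 mg/h

82.7 mg/h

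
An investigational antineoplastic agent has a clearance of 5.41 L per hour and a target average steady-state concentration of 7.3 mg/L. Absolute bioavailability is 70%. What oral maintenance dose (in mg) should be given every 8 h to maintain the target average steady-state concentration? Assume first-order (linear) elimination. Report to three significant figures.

D = CL × Css × τ / F = 5.410 × 7.3 × 8 / 0.7 = 451.3 mg

451 mg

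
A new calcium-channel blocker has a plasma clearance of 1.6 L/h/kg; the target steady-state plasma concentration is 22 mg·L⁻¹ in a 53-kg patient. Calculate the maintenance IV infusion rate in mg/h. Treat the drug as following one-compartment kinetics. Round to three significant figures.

1870 mg/h

CL = 1.6 L/h/kg × 53 kg = 84.80 L/h
At steady state, infusion rate equals elimination rate: rate in = CL × Css.
Rate = CL × Css = 84.80 × 22 = 1866 mg/h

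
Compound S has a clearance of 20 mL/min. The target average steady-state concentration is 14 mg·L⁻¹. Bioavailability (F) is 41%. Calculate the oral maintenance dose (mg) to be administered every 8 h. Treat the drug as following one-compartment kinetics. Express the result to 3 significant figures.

328 mg

Convert clearance: 20 mL/min × 60 min/h ÷ 1000 mL/L = 1.200 L/h
D = CL × Css × τ / F = 1.200 × 14 × 8 / 0.41 = 327.8 mg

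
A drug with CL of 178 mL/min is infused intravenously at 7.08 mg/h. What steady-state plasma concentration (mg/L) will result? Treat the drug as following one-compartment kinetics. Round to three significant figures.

0.663 mg/L

CL = 178 mL/min = 178 × 0.06 = 10.68 L/h
Css = rate / CL = 7.08 / 10.68 = 0.6629 mg/L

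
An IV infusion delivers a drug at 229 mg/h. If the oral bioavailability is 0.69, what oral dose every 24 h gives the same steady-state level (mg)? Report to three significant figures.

To maintain the same Css, the systemic dosing rate must be unchanged: F·D/τ = infusion rate.
D = rate × τ / F = 229 × 24 / 0.69 = 7965 mg

7970 mg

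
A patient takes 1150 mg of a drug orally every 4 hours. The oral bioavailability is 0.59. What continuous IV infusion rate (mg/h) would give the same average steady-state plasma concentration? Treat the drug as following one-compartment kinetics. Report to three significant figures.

170 mg/h

Equivalent systemic input: infusion rate = F·D/τ.
Rate = 0.59 × 1150 / 4 = 169.6 mg/h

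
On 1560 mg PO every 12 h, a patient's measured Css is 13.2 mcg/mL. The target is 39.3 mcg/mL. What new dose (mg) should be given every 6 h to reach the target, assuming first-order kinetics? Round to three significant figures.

With linear kinetics, Css is proportional to dose rate (D/τ) at fixed clearance.
D₂ = D₁ × (Css,target / Css,current) × (τ₂/τ₁) = 1560 × (39.3/13.2) × (6/12) = 2322 mg

2320 mg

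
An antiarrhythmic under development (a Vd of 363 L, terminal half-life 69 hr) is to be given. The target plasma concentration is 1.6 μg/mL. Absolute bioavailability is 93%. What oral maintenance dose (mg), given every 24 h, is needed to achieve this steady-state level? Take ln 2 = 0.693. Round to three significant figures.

151 mg

k = 0.693/69 = 0.01004 h⁻¹, so CL = k·Vd = 0.01004 × 363.0 = 3.645 L/h
D = CL × Css × τ / F = 3.645 × 1.6 × 24 / 0.93 = 150.5 mg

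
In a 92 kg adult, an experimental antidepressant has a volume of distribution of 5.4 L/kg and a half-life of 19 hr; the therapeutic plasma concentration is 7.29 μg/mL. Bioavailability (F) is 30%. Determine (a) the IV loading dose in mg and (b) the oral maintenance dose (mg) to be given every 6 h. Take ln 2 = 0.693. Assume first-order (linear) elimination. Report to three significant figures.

Vd(total) = 92 kg × 5.4 L/kg = 496.8 L
LD = Vd × C = 496.8 × 7.29 = 3622 mg
CL = 0.693 × Vd / t½ = 0.693 × 496.8 / 19 = 18.12 L/h
D = CL × Css × τ / F = 18.12 × 7.29 × 6 / 0.3 = 2642 mg

(a) 3620 mg; (b) 2640 mg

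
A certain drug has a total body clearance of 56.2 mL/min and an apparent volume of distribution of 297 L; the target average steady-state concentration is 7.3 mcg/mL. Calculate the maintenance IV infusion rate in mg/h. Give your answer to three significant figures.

24.6 mg/h

Convert clearance: 56.2 mL/min × 60 min/h ÷ 1000 mL/L = 3.372 L/h
R₀ = 3.372 × 7.3 = 24.62 mg/h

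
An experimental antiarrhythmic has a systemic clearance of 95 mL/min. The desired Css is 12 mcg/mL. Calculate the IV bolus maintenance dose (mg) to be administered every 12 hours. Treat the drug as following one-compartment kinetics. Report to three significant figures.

821 mg

Convert clearance: 95 mL/min × 60 min/h ÷ 1000 mL/L = 5.700 L/h
D = CL × Css × τ = 5.700 × 12 × 12 = 820.8 mg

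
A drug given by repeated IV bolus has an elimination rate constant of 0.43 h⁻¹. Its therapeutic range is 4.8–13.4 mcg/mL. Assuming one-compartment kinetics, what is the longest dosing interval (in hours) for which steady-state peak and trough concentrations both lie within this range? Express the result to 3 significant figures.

Between IV bolus doses, concentration decays as C = C₀·e^(−kτ), so C_peak/C_trough = e^(kτ).
τ_max = ln(C_peak/C_trough) / k = ln(13.4/4.8) / 0.4300 = 1.027 / 0.4300 = 2.388 h

2.39 h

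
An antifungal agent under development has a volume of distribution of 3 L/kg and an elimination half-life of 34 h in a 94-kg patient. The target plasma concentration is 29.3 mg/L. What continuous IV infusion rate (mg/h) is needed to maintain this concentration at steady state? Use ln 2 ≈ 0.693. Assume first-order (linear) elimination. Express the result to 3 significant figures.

168 mg/h

Vd = 3 L/kg × 94 kg = 282.0 L
k = 0.693/34 = 0.02038 h⁻¹, so CL = k·Vd = 0.02038 × 282.0 = 5.747 L/h
Infusion rate = CL × Css = 5.747 × 29.3 = 168.4 mg/h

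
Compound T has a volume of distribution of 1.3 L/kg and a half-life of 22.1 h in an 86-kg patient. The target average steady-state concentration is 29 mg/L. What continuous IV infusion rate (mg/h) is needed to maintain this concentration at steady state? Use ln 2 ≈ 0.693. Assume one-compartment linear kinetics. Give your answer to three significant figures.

Vd(total) = 86 kg × 1.3 L/kg = 111.8 L
CL = 0.693 × Vd / t½ = 0.693 × 111.8 / 22.1 = 3.506 L/h
Infusion rate = CL × Css = 3.506 × 29 = 101.7 mg/h

102 mg/h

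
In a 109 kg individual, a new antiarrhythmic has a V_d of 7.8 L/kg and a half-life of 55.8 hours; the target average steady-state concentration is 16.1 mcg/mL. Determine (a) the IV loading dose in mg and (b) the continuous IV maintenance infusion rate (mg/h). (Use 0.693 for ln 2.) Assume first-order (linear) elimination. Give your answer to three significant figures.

(a) 13700 mg; (b) 170 mg/h

Vd = 7.8 L/kg × 109 kg = 850.2 L
LD = Vd × C = 850.2 × 16.1 = 13690 mg
CL = 0.693 × Vd / t½ = 0.693 × 850.2 / 55.8 = 10.56 L/h
Infusion rate = CL × Css = 10.56 × 16.1 = 170.0 mg/h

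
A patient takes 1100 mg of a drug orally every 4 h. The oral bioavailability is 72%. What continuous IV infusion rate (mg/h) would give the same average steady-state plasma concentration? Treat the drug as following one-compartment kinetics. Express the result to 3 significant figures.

198 mg/h

Equivalent systemic input: infusion rate = F·D/τ.
Rate = 0.72 × 1100 / 4 = 198.0 mg/h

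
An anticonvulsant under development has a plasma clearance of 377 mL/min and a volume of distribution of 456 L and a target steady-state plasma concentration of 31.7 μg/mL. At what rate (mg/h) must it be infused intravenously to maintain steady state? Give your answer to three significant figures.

CL = 377 mL/min × 60/1000 = 22.62 L/h
Infusion rate = CL · Css = 22.62 L/h × 31.7 mg/L = 717.1 mg/h

717 mg/h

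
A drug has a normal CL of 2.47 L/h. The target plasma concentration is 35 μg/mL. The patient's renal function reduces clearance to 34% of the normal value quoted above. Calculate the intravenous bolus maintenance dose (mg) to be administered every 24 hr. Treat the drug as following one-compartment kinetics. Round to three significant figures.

705 mg

Patient clearance = 0.34 × 2.470 = 0.8398 L/h
At steady state, dose per interval replaces the amount cleared in that interval: D/τ = CL·Css.
D = CL × Css × τ = 0.8398 × 35 × 24 = 705.4 mg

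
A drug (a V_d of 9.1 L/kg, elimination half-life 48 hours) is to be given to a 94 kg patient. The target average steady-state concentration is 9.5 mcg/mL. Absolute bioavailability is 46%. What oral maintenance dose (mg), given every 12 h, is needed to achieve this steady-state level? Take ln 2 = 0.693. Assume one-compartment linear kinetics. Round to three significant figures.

Vd = 9.1 L/kg × 94 kg = 855.4 L
CL = ln 2 · Vd / t½ = 0.693 × 855.4 / 48 = 12.35 L/h
D = CL × Css × τ / F = 12.35 × 9.5 × 12 / 0.46 = 3061 mg

3060 mg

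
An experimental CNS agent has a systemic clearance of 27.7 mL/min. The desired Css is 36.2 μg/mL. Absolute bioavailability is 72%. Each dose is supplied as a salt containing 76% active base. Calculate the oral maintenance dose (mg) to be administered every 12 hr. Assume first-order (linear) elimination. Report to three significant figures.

1320 mg

CL = 27.7 mL/min = 27.7 × 0.06 = 1.662 L/h
D = CL × Css × τ / F / S = 1.662 × 36.2 × 12 / 0.72 / 0.76 = 1319 mg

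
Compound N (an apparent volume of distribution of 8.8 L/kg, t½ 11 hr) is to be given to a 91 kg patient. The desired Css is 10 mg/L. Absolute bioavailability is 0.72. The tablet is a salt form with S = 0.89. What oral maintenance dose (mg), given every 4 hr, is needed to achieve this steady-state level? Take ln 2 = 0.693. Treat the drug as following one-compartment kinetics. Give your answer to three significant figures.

Total Vd = 8.8 × 91 = 800.8 L
CL = ln 2 · Vd / t½ = 0.693 × 800.8 / 11 = 50.45 L/h
D = CL × Css × τ / F / S = 50.45 × 10 × 4 / 0.72 / 0.89 = 3149 mg

3150 mg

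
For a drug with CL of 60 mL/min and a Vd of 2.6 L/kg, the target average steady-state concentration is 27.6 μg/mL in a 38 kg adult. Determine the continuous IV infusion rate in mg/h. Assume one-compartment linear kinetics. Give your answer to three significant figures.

99.4 mg/h

CL = 60 mL/min × 60/1000 = 3.600 L/h
R₀ = 3.600 × 27.6 = 99.36 mg/h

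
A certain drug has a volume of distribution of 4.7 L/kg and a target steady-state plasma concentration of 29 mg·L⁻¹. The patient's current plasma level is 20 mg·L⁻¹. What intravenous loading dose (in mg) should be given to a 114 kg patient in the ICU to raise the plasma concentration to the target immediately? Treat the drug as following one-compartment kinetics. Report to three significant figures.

4820 mg

Total Vd = 4.7 × 114 = 535.8 L
Concentration deficit ΔC = 29 − 20 = 9.000 mg/L
LD = Vd × ΔC = 535.8 × 9.000 = 4822 mg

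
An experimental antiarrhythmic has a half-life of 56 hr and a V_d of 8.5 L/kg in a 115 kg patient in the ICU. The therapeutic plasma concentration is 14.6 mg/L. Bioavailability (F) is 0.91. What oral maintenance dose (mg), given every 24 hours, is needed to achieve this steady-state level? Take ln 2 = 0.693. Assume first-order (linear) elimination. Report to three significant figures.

4660 mg

Vd(total) = 115 kg × 8.5 L/kg = 977.5 L
CL = 0.693 × Vd / t½ = 0.693 × 977.5 / 56 = 12.10 L/h
D = CL × Css × τ / F = 12.10 × 14.6 × 24 / 0.91 = 4659 mg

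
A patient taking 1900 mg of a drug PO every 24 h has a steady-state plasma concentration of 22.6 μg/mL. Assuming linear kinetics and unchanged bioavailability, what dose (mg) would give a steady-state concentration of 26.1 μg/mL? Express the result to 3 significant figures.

2190 mg

With linear kinetics, Css is proportional to dose rate (D/τ) at fixed clearance.
D₂ = D₁ × (Css,target / Css,current) = 1900 × 26.1/22.6 = 2194 mg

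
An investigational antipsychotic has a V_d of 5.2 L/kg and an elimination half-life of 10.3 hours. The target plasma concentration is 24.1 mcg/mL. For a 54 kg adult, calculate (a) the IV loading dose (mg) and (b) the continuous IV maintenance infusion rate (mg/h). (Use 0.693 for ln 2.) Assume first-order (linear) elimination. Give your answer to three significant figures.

(a) 6770 mg; (b) 455 mg/h

Vd(total) = 54 kg × 5.2 L/kg = 280.8 L
LD = Vd × C = 280.8 × 24.1 = 6767 mg
CL = 0.693 × Vd / t½ = 0.693 × 280.8 / 10.3 = 18.89 L/h
Infusion rate = CL × Css = 18.89 × 24.1 = 455.2 mg/h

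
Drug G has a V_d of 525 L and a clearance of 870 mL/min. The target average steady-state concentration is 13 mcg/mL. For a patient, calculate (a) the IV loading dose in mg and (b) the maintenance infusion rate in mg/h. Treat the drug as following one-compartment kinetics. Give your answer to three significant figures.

LD = Vd · C_target = 525.0 × 13 = 6825 mg
CL = 870 mL/min = 870 × 0.06 = 52.20 L/h
Maintenance: replace elimination → rate = CL × Css = 52.20 × 13 = 678.6 mg/h

(a) 6830 mg; (b) 679 mg/h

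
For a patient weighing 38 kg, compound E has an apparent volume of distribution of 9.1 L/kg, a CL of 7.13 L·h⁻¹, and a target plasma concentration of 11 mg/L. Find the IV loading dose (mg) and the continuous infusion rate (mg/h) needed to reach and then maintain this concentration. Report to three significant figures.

(a) 3800 mg; (b) 78.4 mg/h

Total Vd = 9.1 × 38 = 345.8 L
LD = Vd · C_target = 345.8 × 11 = 3804 mg
Maintenance infusion rate = CL × Css = 7.130 × 11 = 78.43 mg/h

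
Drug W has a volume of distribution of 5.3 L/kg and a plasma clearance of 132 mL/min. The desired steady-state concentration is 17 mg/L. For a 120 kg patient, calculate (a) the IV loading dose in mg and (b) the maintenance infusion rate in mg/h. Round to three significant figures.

Total Vd = 5.3 × 120 = 636.0 L
Loading dose = Vd × C = 636.0 × 17 = 10810 mg
CL = 132 mL/min = 132 × 0.06 = 7.920 L/h
Maintenance: replace elimination → rate = CL × Css = 7.920 × 17 = 134.6 mg/h

(a) 10800 mg; (b) 135 mg/h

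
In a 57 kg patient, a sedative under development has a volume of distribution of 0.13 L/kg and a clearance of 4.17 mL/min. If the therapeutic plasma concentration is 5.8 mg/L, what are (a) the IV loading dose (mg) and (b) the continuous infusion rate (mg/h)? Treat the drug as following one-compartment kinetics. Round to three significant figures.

Vd(total) = 57 kg × 0.13 L/kg = 7.410 L
Loading dose = Vd × C = 7.410 × 5.8 = 42.98 mg
CL = 4.17 mL/min × 60/1000 = 0.2502 L/h
Maintenance infusion rate = CL × Css = 0.2502 × 5.8 = 1.451 mg/h

(a) 43.0 mg; (b) 1.45 mg/h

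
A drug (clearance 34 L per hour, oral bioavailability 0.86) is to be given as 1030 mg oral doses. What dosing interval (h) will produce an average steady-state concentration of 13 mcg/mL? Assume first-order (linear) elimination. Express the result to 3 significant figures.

2.00 h

F·D/τ = CL·Css → τ = F·D / (CL·Css).
τ = 0.86 × 1030 / (34 × 13) = 2.004 h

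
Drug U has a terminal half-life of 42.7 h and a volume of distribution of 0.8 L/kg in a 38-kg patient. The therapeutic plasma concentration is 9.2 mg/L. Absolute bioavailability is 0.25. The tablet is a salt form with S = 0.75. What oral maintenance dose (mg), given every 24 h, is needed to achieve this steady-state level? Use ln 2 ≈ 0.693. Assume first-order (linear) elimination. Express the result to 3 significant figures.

581 mg

Total Vd = 0.8 × 38 = 30.40 L
CL = ln 2 · Vd / t½ = 0.693 × 30.40 / 42.7 = 0.4934 L/h
D = CL × Css × τ / F / S = 0.4934 × 9.2 × 24 / 0.25 / 0.75 = 581.0 mg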